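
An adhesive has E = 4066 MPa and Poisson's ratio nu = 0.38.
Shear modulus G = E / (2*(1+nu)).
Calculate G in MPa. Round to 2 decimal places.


G = 4066 / (2*(1+0.38))
= 4066 / 2.76
= 1473.19 MPa

1473.19


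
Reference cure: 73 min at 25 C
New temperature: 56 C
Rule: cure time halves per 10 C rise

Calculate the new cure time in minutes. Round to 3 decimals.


factor = 2^((56-25)/10) = 8.5742
t_new = 73 / 8.5742 = 8.514 min

8.514


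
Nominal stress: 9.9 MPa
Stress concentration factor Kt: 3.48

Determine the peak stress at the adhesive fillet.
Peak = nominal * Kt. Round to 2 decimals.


Peak stress = 9.9 * 3.48
= 34.45 MPa

34.45


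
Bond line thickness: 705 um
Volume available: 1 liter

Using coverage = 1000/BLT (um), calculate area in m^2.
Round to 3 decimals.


1 L = 1e6 mm^3, thickness = 705 um = 0.705 mm
Area = 1e6 / 0.705 mm^2 = (1e6 / 0.705) / 1e6 m^2 = 1000 / 705 m^2
= 1.418 m^2

1.418


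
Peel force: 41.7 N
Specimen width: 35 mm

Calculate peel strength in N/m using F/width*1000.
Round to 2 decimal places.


Peel strength = 41.7 / 35 * 1000 = 1191.43 N/m

1191.43


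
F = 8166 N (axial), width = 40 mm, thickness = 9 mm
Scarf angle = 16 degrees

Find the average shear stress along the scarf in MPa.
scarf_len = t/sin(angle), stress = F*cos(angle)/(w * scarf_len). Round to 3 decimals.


scarf_len = 9/sin(16 deg) = 32.6516
cos(16 deg) = 0.961262
stress = 8166*0.961262/(40*32.6516) = 6.010 MPa

6.010


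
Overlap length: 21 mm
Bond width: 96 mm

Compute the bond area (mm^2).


Bond area = 21 * 96 = 2016 mm^2

2016


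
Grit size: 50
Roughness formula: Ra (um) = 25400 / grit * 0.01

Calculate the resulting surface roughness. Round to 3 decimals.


Ra = 25400 / 50 * 0.01
= 5.080 um

5.080


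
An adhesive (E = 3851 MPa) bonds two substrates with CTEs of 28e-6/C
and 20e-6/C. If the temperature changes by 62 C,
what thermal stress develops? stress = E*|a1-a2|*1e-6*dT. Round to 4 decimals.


Stress = 3851 * |28 - 20| * 1e-6 * 62
= 1.9101 MPa

1.9101


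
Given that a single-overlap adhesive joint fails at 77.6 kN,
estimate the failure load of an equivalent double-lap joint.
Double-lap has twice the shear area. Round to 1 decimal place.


Double-lap factor = 2
Expected load = 77.6 * 2 = 155.2 kN

155.2


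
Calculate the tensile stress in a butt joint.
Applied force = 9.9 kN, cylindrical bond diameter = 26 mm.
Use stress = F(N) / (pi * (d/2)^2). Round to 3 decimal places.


A = pi * 13.0^2 = 530.9292 mm^2
sigma = 9900.0 / 530.9292 = 18.647 MPa

18.647


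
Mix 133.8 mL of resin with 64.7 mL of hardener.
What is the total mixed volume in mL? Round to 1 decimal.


Total = 133.8 + 64.7 = 198.5 mL

198.5


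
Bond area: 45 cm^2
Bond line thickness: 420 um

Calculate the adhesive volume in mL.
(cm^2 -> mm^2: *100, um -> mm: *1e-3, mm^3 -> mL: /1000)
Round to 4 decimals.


V = 45*100 * 420*1e-3 / 1000
= 1.8900 mL

1.8900


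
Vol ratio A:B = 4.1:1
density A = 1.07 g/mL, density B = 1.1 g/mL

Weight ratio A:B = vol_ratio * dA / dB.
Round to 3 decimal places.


Weight ratio = 4.1 * 1.07 / 1.1
= 3.988

3.988


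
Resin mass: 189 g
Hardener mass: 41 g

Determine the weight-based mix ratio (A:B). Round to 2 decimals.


Ratio = 189 / 41 = 4.61

4.61


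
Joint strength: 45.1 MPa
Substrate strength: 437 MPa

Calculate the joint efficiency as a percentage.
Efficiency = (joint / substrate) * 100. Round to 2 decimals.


Efficiency = (45.1 / 437) * 100 = 10.32%

10.32


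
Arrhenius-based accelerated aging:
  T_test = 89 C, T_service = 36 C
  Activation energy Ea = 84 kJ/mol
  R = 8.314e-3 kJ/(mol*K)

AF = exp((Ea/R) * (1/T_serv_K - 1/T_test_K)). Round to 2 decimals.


T_test_K = 362.15, T_serv_K = 309.15
AF = exp((84/8.314e-3) * (1/309.15 - 1/362.15))
= 119.45

119.45


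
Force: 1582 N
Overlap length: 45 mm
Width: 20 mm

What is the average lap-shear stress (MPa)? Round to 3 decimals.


Average shear stress = F / (overlap * width)
= 1582 / (45 * 20)
= 1.758 MPa

1.758


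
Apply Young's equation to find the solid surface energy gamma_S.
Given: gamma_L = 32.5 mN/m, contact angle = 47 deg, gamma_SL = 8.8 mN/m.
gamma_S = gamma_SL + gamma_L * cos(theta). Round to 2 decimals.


theta_rad = 47 * pi/180 = 0.820305
gamma_S = 8.8 + 32.5 * cos(0.820305)
= 30.96 mN/m

30.96


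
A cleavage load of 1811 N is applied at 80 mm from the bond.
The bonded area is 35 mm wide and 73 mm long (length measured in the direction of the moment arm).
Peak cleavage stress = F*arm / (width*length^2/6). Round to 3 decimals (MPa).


Moment = 1811 * 80 = 144880 N*mm
Section modulus = 35 * 5329 / 6 = 186515 / 6 mm^3
Stress = 144880 / (186515 / 6) = 869280 / 186515
= 4.661 MPa

4.661


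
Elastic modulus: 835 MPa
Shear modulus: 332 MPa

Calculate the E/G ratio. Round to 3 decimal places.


E / G = 835 / 332 = 2.515

2.515


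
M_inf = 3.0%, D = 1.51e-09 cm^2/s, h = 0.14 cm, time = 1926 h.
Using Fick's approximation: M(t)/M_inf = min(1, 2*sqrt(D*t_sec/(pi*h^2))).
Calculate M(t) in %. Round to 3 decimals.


t = 6933600 s
ratio = min(1, 2*sqrt(1.51e-09*6933600/(pi*0.0196)))
= 0.824698
M(t) = 3.0 * 0.824698 = 2.474%

2.474


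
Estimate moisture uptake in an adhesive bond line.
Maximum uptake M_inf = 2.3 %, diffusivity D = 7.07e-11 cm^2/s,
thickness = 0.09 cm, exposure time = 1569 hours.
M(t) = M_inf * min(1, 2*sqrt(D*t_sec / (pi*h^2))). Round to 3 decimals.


Convert time: 1569 h = 5648400 s
ratio = min(1, 2*sqrt(7.07e-11*5648400/(pi*0.09^2)))
= 0.250545
M(t) = 2.3 * 0.250545 = 0.576%

0.576


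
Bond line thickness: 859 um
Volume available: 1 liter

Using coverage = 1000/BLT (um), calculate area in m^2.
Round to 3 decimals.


1 L = 1e6 mm^3, thickness = 859 um = 0.859 mm
Area = 1e6 / 0.859 mm^2 = (1e6 / 0.859) / 1e6 m^2 = 1000 / 859 m^2
= 1.164 m^2

1.164


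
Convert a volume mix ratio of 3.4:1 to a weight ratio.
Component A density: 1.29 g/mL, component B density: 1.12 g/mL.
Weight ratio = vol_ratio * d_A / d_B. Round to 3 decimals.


= 3.4 * 1.29 / 1.12 = 3.916

3.916


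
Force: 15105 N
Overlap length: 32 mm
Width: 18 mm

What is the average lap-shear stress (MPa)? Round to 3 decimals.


Average shear stress = F / (overlap * width)
= 15105 / (32 * 18)
= 26.224 MPa

26.224


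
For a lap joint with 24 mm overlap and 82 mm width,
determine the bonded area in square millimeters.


Area = 24 * 82 = 1968 mm^2

1968


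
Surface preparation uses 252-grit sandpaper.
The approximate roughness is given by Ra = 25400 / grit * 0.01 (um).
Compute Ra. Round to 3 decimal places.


Ra = 25400 / 252 * 0.01
= 254 / 252
= 1.008 um

1.008


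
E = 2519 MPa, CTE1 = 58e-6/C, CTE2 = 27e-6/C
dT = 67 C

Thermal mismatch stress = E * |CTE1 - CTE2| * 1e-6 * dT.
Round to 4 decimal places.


= 2519 * 31e-6 * 67
= 5.2320 MPa

5.2320


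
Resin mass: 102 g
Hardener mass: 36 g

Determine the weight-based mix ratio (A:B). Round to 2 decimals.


Ratio = 102 / 36 = 2.83

2.83


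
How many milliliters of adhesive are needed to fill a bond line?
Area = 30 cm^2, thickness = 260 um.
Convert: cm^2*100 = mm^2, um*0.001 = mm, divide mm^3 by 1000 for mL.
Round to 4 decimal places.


= (30 * 100) * (260 * 0.001) / 1000
= 0.7800 mL

0.7800


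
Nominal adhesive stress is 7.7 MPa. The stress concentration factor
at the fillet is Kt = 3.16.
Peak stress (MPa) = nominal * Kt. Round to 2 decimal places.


Peak = 7.7 * 3.16 = 24.33 MPa

24.33


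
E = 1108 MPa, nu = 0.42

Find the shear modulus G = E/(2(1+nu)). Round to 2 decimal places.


G = 1108 / (2 * 1.42)
= 390.14 MPa

390.14


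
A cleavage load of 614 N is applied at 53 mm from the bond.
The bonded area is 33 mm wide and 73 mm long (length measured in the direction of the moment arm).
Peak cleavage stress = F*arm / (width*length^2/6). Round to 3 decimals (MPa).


Moment = 614 * 53 = 32542 N*mm
Section modulus = 33 * 5329 / 6 = 175857 / 6 mm^3
Stress = 32542 / (175857 / 6) = 195252 / 175857
= 1.110 MPa

1.110


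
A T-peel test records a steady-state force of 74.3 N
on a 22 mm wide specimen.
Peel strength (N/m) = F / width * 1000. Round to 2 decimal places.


Peel strength = 74.3 / 22 * 1000
= 3377.27 N/m

3377.27


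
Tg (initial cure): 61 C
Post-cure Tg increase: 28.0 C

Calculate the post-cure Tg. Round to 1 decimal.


Post-cure Tg = 61 + 28.0 = 89.0 C

89.0


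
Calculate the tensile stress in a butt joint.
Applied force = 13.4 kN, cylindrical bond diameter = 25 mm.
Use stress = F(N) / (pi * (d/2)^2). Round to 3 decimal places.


A = pi * 12.5^2 = 490.8739 mm^2
sigma = 13400.0 / 490.8739 = 27.298 MPa

27.298


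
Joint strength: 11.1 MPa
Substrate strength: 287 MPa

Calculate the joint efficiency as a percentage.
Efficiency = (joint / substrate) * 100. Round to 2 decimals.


Efficiency = (11.1 / 287) * 100 = 3.87%

3.87


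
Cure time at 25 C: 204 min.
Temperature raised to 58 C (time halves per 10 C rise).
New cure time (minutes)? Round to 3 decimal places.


Acceleration factor = 2^(33/10) = 9.8492
New time = 204 / 9.8492 = 20.712 min

20.712


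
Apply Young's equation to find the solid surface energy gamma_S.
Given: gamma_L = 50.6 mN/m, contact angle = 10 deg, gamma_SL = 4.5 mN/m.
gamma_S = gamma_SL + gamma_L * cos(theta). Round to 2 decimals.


theta_rad = 10 * pi/180 = 0.174533
gamma_S = 4.5 + 50.6 * cos(0.174533)
= 54.33 mN/m

54.33


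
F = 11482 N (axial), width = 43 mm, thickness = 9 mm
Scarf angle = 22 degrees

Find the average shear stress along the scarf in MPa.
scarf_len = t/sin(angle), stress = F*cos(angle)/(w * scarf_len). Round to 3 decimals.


scarf_len = 9/sin(22 deg) = 24.0252
cos(22 deg) = 0.927184
stress = 11482*0.927184/(43*24.0252) = 10.305 MPa

10.305


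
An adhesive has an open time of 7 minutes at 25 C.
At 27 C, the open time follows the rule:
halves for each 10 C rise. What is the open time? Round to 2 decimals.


Factor = 2^((27-25)/10) = 1.1487
Open time = 7 / 1.1487 = 6.09 min

6.09


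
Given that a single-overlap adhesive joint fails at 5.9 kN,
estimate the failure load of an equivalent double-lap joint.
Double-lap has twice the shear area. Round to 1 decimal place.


Double-lap factor = 2
Expected load = 5.9 * 2 = 11.8 kN

11.8


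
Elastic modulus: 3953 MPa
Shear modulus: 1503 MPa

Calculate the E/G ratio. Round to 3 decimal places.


E / G = 3953 / 1503 = 2.630

2.630


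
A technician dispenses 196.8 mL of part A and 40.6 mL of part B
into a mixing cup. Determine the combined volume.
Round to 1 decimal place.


Combined volume = 196.8 + 40.6
= 237.4 mL

237.4


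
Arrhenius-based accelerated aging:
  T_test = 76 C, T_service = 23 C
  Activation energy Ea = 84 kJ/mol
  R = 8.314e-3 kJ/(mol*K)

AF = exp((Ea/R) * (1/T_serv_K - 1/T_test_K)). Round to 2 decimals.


T_test_K = 349.15, T_serv_K = 296.15
AF = exp((84/8.314e-3) * (1/296.15 - 1/349.15))
= 177.45

177.45


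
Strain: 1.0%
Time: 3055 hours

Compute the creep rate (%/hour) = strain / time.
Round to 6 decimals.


Creep rate = 1.0 / 3055
= 0.000327 %/h

0.000327


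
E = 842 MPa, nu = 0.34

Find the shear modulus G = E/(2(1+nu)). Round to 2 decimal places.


G = 842 / (2 * 1.34)
= 314.18 MPa

314.18


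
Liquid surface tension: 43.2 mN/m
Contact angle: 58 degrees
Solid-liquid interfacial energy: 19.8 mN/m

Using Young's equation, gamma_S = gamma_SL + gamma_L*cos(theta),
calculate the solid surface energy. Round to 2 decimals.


gamma_S = 19.8 + 43.2 * cos(58)
= 42.69 mN/m

42.69


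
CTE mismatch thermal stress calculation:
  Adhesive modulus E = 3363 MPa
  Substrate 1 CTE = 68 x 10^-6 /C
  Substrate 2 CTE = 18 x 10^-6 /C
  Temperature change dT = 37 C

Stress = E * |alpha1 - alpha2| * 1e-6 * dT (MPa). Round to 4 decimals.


delta_alpha = |68 - 18| = 50 x 10^-6/C
Stress = 3363 * 50e-6 * 37
= 6.2216 MPa

6.2216


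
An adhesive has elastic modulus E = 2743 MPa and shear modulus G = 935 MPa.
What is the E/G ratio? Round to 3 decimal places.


E/G = 2743 / 935 = 2.934

2.934


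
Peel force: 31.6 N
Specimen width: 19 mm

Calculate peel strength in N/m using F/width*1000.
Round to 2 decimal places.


Peel strength = 31.6 / 19 * 1000 = 1663.16 N/m

1663.16


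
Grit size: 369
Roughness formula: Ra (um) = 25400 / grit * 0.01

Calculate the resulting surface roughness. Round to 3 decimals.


Ra = 25400 / 369 * 0.01
= 0.688 um

0.688


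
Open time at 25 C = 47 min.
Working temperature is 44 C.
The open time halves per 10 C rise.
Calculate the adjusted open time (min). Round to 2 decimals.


factor = 2^((44 - 25) / 10) = 3.7321
ot = 47 / 3.7321 = 12.59 min

12.59


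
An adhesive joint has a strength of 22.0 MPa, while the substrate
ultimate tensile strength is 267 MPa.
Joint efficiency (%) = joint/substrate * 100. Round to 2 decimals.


Efficiency = 22.0 / 267 * 100
= 8.24%

8.24


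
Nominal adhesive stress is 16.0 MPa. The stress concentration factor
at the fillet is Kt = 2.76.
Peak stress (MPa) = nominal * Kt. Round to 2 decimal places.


Peak = 16.0 * 2.76 = 44.16 MPa

44.16


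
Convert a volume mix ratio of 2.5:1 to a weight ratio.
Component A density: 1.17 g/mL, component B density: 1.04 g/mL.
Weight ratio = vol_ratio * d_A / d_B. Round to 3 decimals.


= 2.5 * 1.17 / 1.04 = 2.813

2.813


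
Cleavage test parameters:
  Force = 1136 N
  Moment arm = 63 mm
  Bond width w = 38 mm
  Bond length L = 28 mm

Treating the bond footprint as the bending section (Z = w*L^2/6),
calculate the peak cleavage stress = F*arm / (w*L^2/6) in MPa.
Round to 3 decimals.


M = 1136 * 63 = 71568 N*mm
Z = 38 * 28^2 / 6 = 29792 / 6 mm^3
sigma = M / Z = 6 * 71568 / 29792 = 429408 / 29792
= 14.414 MPa

14.414


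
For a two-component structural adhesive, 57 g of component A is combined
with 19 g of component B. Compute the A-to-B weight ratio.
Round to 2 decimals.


Weight ratio A:B = 57 / 19
= 3.00

3.00


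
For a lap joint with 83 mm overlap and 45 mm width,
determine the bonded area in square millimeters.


Area = 83 * 45 = 3735 mm^2

3735


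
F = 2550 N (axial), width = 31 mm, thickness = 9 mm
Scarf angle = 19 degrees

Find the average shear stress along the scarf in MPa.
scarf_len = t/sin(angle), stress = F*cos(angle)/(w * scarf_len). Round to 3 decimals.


scarf_len = 9/sin(19 deg) = 27.6440
cos(19 deg) = 0.945519
stress = 2550*0.945519/(31*27.6440) = 2.814 MPa

2.814


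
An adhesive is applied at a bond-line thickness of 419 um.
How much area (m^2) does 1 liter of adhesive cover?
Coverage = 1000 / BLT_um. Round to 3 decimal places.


Coverage = 1000 / 419 = 2.387 m^2

2.387


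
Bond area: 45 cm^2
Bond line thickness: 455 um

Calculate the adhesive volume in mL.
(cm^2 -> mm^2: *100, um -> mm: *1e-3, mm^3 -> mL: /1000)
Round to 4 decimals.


V = 45*100 * 455*1e-3 / 1000
= 2.0475 mL

2.0475


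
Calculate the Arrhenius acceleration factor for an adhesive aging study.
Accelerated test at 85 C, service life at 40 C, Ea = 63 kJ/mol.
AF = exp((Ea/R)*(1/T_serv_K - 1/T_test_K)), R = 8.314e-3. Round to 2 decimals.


T_test = 358.15 K, T_serv = 313.15 K
Ea/R = 63 / 0.008314 = 7577.58
AF = exp(7577.58 * (1/313.15 - 1/358.15))
= 20.91

20.91


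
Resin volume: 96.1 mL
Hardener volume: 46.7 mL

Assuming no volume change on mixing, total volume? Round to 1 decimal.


V_total = 96.1 + 46.7 = 142.8 mL

142.8


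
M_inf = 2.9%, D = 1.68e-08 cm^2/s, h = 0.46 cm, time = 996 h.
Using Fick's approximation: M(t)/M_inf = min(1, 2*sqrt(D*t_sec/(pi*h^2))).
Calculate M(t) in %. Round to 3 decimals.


t = 3585600 s
ratio = min(1, 2*sqrt(1.68e-08*3585600/(pi*0.2116)))
= 0.602050
M(t) = 2.9 * 0.602050 = 1.746%

1.746


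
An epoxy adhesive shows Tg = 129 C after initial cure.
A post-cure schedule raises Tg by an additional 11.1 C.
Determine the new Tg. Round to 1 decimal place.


New Tg = 129 + 11.1
= 140.1 C

140.1


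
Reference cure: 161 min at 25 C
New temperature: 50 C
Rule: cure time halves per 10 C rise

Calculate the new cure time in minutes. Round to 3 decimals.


factor = 2^((50-25)/10) = 5.6569
t_new = 161 / 5.6569 = 28.461 min

28.461


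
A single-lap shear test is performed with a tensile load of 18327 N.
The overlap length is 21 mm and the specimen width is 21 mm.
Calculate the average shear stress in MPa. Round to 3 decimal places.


Shear stress = F / (overlap * width)
= 18327 / (21 * 21)
= 18327 / 441
= 41.558 MPa

41.558


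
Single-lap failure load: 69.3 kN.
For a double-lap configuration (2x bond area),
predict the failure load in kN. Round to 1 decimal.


Failure load = 69.3 * 2 = 138.6 kN

138.6


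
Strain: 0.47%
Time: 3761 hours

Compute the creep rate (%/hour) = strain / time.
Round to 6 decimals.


Creep rate = 0.47 / 3761
= 0.000125 %/h

0.000125


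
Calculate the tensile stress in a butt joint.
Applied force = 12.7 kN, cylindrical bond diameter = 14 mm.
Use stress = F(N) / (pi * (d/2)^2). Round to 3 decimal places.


A = pi * 7.0^2 = 153.9380 mm^2
sigma = 12700.0 / 153.9380 = 82.501 MPa

82.501


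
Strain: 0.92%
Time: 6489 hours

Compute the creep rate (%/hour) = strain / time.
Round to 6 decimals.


Creep rate = 0.92 / 6489
= 0.000142 %/h

0.000142


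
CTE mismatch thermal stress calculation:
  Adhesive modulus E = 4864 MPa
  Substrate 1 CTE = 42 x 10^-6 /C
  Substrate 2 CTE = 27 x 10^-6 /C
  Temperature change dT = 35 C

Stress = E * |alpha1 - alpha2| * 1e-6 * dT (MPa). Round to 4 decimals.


delta_alpha = |42 - 27| = 15 x 10^-6/C
Stress = 4864 * 15e-6 * 35
= 2.5536 MPa

2.5536


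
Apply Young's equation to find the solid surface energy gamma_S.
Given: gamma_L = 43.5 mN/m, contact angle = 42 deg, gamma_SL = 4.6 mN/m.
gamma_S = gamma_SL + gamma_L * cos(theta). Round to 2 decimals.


theta_rad = 42 * pi/180 = 0.733038
gamma_S = 4.6 + 43.5 * cos(0.733038)
= 36.93 mN/m

36.93


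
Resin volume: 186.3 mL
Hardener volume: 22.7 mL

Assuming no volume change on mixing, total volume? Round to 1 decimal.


V_total = 186.3 + 22.7 = 209.0 mL

209.0


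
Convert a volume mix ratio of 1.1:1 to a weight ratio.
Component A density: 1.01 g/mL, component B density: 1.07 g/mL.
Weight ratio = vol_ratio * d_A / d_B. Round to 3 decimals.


= 1.1 * 1.01 / 1.07 = 1.038

1.038


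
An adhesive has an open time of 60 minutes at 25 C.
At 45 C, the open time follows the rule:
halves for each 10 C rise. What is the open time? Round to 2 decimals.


Factor = 2^((45-25)/10) = 4.0000
Open time = 60 / 4.0000 = 15.00 min

15.00


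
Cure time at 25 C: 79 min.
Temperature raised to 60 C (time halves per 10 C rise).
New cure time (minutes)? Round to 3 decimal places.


Acceleration factor = 2^(35/10) = 11.3137
New time = 79 / 11.3137 = 6.983 min

6.983


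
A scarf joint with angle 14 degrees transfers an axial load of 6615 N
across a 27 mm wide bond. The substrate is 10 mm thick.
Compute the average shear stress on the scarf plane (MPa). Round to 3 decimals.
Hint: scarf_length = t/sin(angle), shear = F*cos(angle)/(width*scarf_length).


scarf_length = 10 / sin(14 deg) = 41.3357 mm
cos(14 deg) = 0.970296
shear stress = 6615 * 0.970296 / (27 * 41.3357)
= 5.751 MPa

5.751


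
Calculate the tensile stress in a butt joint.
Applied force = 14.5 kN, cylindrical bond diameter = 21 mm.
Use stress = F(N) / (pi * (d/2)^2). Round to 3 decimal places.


A = pi * 10.5^2 = 346.3606 mm^2
sigma = 14500.0 / 346.3606 = 41.864 MPa

41.864


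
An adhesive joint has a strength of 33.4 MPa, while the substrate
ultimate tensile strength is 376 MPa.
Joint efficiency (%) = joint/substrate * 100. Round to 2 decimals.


Efficiency = 33.4 / 376 * 100
= 8.88%

8.88


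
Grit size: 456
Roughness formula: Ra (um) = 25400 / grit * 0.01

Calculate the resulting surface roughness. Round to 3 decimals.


Ra = 25400 / 456 * 0.01
= 0.557 um

0.557


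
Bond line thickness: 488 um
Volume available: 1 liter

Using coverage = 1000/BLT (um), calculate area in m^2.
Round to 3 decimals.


1 L = 1e6 mm^3, thickness = 488 um = 0.488 mm
Area = 1e6 / 0.488 mm^2 = (1e6 / 0.488) / 1e6 m^2 = 1000 / 488 m^2
= 2.049 m^2

2.049


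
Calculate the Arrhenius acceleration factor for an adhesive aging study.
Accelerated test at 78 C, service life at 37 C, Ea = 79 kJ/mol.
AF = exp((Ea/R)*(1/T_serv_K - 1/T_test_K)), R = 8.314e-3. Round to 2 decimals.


T_test = 351.15 K, T_serv = 310.15 K
Ea/R = 79 / 0.008314 = 9502.04
AF = exp(9502.04 * (1/310.15 - 1/351.15))
= 35.77

35.77


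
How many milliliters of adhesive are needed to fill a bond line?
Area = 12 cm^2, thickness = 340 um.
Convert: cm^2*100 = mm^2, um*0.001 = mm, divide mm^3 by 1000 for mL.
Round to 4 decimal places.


= (12 * 100) * (340 * 0.001) / 1000
= 0.4080 mL

0.4080


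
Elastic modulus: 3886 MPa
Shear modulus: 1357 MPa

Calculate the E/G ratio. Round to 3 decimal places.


E / G = 3886 / 1357 = 2.864

2.864


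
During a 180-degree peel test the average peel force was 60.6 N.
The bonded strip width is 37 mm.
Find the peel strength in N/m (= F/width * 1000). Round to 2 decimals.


Peel strength = F/width * 1000
= 60.6 / 37 * 1000
= 1637.84 N/m

1637.84


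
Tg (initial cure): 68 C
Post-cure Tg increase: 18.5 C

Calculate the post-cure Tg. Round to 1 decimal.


Post-cure Tg = 68 + 18.5 = 86.5 C

86.5


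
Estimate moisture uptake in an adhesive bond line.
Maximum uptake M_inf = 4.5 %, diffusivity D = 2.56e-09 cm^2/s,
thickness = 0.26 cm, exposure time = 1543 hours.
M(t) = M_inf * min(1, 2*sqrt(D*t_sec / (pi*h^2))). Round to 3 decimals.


Convert time: 1543 h = 5554800 s
ratio = min(1, 2*sqrt(2.56e-09*5554800/(pi*0.26^2)))
= 0.517530
M(t) = 4.5 * 0.517530 = 2.329%

2.329


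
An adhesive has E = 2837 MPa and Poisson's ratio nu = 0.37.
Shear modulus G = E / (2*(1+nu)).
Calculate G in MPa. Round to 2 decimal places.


G = 2837 / (2*(1+0.37))
= 2837 / 2.74
= 1035.40 MPa

1035.40


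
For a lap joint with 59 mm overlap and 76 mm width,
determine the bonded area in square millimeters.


Area = 59 * 76 = 4484 mm^2

4484


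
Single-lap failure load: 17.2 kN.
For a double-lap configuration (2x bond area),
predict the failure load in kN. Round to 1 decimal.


Failure load = 17.2 * 2 = 34.4 kN

34.4


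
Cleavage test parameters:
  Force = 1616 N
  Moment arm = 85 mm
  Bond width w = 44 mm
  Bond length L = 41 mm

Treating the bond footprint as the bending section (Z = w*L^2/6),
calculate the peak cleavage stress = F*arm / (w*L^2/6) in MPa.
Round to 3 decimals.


M = 1616 * 85 = 137360 N*mm
Z = 44 * 41^2 / 6 = 73964 / 6 mm^3
sigma = M / Z = 6 * 137360 / 73964 = 824160 / 73964
= 11.143 MPa

11.143


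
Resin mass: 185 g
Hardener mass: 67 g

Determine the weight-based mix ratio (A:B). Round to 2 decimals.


Ratio = 185 / 67 = 2.76

2.76


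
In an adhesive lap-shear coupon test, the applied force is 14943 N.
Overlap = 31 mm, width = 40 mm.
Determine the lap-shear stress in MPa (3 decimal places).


stress = F / (overlap * width)
= 14943 / (31 * 40)
= 12.051 MPa

12.051


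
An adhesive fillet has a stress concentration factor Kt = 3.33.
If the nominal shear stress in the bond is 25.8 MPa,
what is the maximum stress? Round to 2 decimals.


Max stress = 25.8 * 3.33 = 85.91 MPa

85.91


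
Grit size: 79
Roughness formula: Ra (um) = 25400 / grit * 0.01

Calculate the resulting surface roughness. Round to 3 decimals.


Ra = 25400 / 79 * 0.01
= 3.215 um

3.215


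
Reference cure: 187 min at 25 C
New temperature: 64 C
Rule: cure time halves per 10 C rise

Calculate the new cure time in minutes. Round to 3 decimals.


factor = 2^((64-25)/10) = 14.9285
t_new = 187 / 14.9285 = 12.526 min

12.526


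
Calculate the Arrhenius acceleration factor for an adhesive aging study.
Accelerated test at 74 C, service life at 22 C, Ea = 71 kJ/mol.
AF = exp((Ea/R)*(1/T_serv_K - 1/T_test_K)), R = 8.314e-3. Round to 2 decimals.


T_test = 347.15 K, T_serv = 295.15 K
Ea/R = 71 / 0.008314 = 8539.81
AF = exp(8539.81 * (1/295.15 - 1/347.15))
= 76.25

76.25


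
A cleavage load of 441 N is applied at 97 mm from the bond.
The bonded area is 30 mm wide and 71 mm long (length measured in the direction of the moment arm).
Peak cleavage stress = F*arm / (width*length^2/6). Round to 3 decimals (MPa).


Moment = 441 * 97 = 42777 N*mm
Section modulus = 30 * 5041 / 6 = 151230 / 6 mm^3
Stress = 42777 / (151230 / 6) = 256662 / 151230
= 1.697 MPa

1.697


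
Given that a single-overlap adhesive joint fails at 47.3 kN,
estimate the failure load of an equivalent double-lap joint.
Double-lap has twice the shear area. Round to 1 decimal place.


Double-lap factor = 2
Expected load = 47.3 * 2 = 94.6 kN

94.6


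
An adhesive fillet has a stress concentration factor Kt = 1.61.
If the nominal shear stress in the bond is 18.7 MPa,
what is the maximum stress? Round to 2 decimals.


Max stress = 18.7 * 1.61 = 30.11 MPa

30.11


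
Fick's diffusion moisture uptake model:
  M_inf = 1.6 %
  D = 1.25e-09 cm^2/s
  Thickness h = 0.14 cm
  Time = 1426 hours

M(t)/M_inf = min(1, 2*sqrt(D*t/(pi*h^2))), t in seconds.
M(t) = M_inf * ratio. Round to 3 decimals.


t_sec = 1426 * 3600 = 5133600
ratio = 2*sqrt(1.25e-09*5133600/(pi*0.14^2))
= min(1, 0.645644)
= 0.645644
M(t) = 1.6 * 0.645644 = 1.033 %

1.033


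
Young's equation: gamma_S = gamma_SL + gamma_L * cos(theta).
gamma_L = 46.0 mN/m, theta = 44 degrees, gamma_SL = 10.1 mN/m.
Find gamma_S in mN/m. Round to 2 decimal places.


cos(44 deg) = 0.719340
gamma_S = 10.1 + 46.0 * 0.719340
= 43.19 mN/m

43.19


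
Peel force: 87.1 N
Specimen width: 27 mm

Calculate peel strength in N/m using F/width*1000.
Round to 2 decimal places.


Peel strength = 87.1 / 27 * 1000 = 3225.93 N/m

3225.93


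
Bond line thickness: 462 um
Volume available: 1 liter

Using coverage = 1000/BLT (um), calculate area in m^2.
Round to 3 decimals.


1 L = 1e6 mm^3, thickness = 462 um = 0.462 mm
Area = 1e6 / 0.462 mm^2 = (1e6 / 0.462) / 1e6 m^2 = 1000 / 462 m^2
= 2.165 m^2

2.165


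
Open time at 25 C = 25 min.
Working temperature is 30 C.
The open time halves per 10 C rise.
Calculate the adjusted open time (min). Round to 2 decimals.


factor = 2^((30 - 25) / 10) = 1.4142
ot = 25 / 1.4142 = 17.68 min

17.68


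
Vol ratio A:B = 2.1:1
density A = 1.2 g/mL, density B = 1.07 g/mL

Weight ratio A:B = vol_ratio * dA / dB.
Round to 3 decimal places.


Weight ratio = 2.1 * 1.2 / 1.07
= 2.355

2.355


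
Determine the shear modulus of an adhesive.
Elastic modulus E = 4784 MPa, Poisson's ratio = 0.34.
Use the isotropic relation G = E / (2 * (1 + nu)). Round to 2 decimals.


G = 4784 / (2*(1+0.34)) = 4784 / 2.68
= 1785.07 MPa

1785.07


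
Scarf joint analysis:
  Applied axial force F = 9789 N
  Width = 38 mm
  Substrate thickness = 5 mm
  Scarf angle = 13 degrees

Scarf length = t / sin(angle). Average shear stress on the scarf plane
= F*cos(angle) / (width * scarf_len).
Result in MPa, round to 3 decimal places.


Scarf length = 5 / sin(13 deg) = 22.2271 mm
cos(13 deg) = 0.974370
Shear = 9789 * 0.974370 / (38 * 22.2271)
= 11.293 MPa

11.293


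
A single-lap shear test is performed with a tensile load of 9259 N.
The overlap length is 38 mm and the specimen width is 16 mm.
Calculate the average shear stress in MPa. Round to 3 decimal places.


Shear stress = F / (overlap * width)
= 9259 / (38 * 16)
= 9259 / 608
= 15.229 MPa

15.229


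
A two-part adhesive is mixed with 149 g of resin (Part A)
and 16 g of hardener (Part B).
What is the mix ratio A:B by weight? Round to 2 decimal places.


Mix ratio = mass_A / mass_B
= 149 / 16
= 9.31

9.31


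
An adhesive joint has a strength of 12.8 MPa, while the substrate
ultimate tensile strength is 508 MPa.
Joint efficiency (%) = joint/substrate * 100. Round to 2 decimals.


Efficiency = 12.8 / 508 * 100
= 2.52%

2.52


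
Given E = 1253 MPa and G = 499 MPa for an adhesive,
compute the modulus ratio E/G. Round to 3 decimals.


E/G ratio = 1253 / 499 = 2.511

2.511


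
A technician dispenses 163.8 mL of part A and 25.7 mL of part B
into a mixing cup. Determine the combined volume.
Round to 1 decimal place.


Combined volume = 163.8 + 25.7
= 189.5 mL

189.5


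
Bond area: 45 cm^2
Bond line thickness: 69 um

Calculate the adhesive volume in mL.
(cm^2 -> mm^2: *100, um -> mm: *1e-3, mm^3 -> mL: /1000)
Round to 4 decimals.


V = 45*100 * 69*1e-3 / 1000
= 0.3105 mL

0.3105


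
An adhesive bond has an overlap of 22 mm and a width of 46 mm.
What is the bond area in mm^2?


Bond area = overlap * width
= 22 * 46
= 1012 mm^2

1012


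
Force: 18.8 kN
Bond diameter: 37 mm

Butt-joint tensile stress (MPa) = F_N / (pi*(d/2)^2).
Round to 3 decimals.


F_N = 18.8 * 1000 = 18800.0 N
A = pi*(18.5)^2 = 1075.2101 mm^2
stress = 18800.0 / 1075.2101 = 17.485 MPa

17.485


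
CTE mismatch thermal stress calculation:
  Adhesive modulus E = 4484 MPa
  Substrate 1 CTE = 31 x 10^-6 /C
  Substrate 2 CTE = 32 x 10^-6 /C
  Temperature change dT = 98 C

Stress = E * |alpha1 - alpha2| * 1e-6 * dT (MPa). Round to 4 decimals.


delta_alpha = |31 - 32| = 1 x 10^-6/C
Stress = 4484 * 1e-6 * 98
= 0.4394 MPa

0.4394


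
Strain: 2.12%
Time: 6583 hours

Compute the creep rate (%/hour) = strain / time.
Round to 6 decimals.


Creep rate = 2.12 / 6583
= 0.000322 %/h

0.000322


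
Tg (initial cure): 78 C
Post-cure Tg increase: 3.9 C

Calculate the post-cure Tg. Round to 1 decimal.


Post-cure Tg = 78 + 3.9 = 81.9 C

81.9


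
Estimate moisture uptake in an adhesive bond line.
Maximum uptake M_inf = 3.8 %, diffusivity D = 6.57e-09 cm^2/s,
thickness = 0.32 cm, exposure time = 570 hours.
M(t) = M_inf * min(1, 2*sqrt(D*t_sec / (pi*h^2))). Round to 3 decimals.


Convert time: 570 h = 2052000 s
ratio = min(1, 2*sqrt(6.57e-09*2052000/(pi*0.32^2)))
= 0.409427
M(t) = 3.8 * 0.409427 = 1.556%

1.556


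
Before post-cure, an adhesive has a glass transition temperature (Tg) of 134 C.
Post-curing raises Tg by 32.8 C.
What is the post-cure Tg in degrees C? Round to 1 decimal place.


Tg_post = Tg_base + delta_Tg
= 134 + 32.8
= 166.8 C

166.8


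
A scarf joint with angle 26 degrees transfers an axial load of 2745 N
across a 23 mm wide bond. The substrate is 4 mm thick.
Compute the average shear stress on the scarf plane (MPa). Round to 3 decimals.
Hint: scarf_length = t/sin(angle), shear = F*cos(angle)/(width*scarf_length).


scarf_length = 4 / sin(26 deg) = 9.1247 mm
cos(26 deg) = 0.898794
shear stress = 2745 * 0.898794 / (23 * 9.1247)
= 11.756 MPa

11.756


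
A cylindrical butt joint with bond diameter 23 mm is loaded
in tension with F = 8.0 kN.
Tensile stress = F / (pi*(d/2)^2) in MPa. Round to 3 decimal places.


Area = pi * (23/2)^2 = 415.4756 mm^2
Stress = 8.0*1000 / 415.4756
= 19.255 MPa

19.255


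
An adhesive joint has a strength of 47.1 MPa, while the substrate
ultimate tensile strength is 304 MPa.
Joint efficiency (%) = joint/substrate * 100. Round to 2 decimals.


Efficiency = 47.1 / 304 * 100
= 15.49%

15.49


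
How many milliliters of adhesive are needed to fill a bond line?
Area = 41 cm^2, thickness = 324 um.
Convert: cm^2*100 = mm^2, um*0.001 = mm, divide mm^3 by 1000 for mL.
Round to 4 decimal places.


= (41 * 100) * (324 * 0.001) / 1000
= 1.3284 mL

1.3284


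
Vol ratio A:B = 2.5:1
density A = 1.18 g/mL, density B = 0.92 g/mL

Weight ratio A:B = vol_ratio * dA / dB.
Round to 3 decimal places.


Weight ratio = 2.5 * 1.18 / 0.92
= 3.207

3.207


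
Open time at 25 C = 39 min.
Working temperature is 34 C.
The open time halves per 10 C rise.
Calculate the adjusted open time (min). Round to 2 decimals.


factor = 2^((34 - 25) / 10) = 1.8661
ot = 39 / 1.8661 = 20.90 min

20.90


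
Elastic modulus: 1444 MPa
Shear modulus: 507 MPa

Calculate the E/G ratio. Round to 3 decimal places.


E / G = 1444 / 507 = 2.848

2.848


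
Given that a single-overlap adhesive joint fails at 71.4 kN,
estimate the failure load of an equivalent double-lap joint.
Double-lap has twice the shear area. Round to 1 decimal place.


Double-lap factor = 2
Expected load = 71.4 * 2 = 142.8 kN

142.8


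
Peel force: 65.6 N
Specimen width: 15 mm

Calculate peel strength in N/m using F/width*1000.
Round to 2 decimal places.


Peel strength = 65.6 / 15 * 1000 = 4373.33 N/m

4373.33


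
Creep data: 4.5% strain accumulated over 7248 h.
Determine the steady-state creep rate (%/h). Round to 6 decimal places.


Rate = 4.5 / 7248 = 0.000621 %/h

0.000621


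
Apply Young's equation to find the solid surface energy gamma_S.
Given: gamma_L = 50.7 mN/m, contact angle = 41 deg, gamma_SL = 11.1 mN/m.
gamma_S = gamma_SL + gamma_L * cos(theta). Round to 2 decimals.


theta_rad = 41 * pi/180 = 0.715585
gamma_S = 11.1 + 50.7 * cos(0.715585)
= 49.36 mN/m

49.36


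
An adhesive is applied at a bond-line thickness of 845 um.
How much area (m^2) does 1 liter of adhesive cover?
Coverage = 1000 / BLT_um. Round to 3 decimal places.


Coverage = 1000 / 845 = 1.183 m^2

1.183


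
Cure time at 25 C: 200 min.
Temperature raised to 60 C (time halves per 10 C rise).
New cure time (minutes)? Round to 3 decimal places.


Acceleration factor = 2^(35/10) = 11.3137
New time = 200 / 11.3137 = 17.678 min

17.678


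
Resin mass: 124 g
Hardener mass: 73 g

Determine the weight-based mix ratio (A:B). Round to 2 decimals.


Ratio = 124 / 73 = 1.70

1.70


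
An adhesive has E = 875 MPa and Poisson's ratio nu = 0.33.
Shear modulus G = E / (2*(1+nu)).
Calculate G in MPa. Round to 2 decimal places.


G = 875 / (2*(1+0.33))
= 875 / 2.66
= 328.95 MPa

328.95


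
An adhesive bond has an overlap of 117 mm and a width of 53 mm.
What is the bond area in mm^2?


Bond area = overlap * width
= 117 * 53
= 6201 mm^2

6201


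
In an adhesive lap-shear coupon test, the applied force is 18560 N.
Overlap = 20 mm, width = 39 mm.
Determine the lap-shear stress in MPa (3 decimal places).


stress = F / (overlap * width)
= 18560 / (20 * 39)
= 23.795 MPa

23.795


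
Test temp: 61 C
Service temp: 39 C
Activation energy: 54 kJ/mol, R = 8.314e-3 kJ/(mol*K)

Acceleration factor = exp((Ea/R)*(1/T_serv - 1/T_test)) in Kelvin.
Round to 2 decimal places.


AF = exp((54/0.008314)*(1/312.15 - 1/334.15))
= 3.94

3.94


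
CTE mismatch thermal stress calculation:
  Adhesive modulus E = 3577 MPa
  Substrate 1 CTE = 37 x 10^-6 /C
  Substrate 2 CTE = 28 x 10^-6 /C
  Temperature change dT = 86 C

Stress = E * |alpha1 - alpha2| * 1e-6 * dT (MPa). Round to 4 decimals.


delta_alpha = |37 - 28| = 9 x 10^-6/C
Stress = 3577 * 9e-6 * 86
= 2.7686 MPa

2.7686


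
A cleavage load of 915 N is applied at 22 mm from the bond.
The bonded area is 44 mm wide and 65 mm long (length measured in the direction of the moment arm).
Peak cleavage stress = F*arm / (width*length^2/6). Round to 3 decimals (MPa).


Moment = 915 * 22 = 20130 N*mm
Section modulus = 44 * 4225 / 6 = 185900 / 6 mm^3
Stress = 20130 / (185900 / 6) = 120780 / 185900
= 0.650 MPa

0.650


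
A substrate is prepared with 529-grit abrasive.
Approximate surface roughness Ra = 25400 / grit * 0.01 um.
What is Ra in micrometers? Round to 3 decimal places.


Ra = 25400 / 529 * 0.01 = 0.480 um

0.480


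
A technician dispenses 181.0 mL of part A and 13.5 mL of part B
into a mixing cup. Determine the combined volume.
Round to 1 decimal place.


Combined volume = 181.0 + 13.5
= 194.5 mL

194.5


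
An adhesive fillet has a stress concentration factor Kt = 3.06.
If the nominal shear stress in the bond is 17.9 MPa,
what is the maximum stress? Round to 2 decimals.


Max stress = 17.9 * 3.06 = 54.77 MPa

54.77


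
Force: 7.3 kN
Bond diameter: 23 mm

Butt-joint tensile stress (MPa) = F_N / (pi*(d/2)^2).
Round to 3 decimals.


F_N = 7.3 * 1000 = 7300.0 N
A = pi*(11.5)^2 = 415.4756 mm^2
stress = 7300.0 / 415.4756 = 17.570 MPa

17.570


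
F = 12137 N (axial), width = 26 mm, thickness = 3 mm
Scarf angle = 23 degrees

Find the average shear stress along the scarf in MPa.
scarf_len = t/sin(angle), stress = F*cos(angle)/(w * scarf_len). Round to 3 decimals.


scarf_len = 3/sin(23 deg) = 7.6779
cos(23 deg) = 0.920505
stress = 12137*0.920505/(26*7.6779) = 55.966 MPa

55.966


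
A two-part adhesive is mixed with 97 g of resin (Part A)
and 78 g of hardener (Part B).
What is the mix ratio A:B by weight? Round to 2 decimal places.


Mix ratio = mass_A / mass_B
= 97 / 78
= 1.24

1.24


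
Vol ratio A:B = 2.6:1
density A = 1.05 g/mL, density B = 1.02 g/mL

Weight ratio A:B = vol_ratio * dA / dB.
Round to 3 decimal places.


Weight ratio = 2.6 * 1.05 / 1.02
= 2.676

2.676


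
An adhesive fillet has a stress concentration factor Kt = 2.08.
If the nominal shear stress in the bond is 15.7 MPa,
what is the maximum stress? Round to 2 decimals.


Max stress = 15.7 * 2.08 = 32.66 MPa

32.66


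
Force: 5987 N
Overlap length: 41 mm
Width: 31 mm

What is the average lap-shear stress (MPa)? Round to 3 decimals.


Average shear stress = F / (overlap * width)
= 5987 / (41 * 31)
= 4.710 MPa

4.710


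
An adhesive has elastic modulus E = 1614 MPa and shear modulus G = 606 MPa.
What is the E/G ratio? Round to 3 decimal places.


E/G = 1614 / 606 = 2.663

2.663


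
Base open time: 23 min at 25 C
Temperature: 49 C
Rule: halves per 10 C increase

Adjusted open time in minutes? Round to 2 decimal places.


Acceleration = 2^((49-25)/10) = 5.2780
Open time = 23 / 5.2780 = 4.36 min

4.36


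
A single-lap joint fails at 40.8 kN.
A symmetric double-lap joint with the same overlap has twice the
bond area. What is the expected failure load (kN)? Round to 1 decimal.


Double-lap load = 2 * 40.8 = 81.6 kN

81.6


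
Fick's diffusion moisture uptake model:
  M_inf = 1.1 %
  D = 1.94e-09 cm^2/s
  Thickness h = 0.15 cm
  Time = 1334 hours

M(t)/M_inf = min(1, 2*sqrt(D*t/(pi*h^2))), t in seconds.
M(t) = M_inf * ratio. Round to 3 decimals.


t_sec = 1334 * 3600 = 4802400
ratio = 2*sqrt(1.94e-09*4802400/(pi*0.15^2))
= min(1, 0.726096)
= 0.726096
M(t) = 1.1 * 0.726096 = 0.799 %

0.799


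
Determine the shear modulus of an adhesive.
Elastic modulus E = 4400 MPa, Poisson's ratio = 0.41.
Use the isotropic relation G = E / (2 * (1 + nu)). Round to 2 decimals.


G = 4400 / (2*(1+0.41)) = 4400 / 2.82
= 1560.28 MPa

1560.28


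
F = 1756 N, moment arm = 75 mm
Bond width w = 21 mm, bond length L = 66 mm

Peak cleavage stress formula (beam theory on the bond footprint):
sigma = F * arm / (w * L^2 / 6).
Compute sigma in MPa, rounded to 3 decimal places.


sigma = (1756 * 75) / (21 * 4356 / 6)
= 131700 * 6 / 91476
= 790200 / 91476
= 8.638 MPa

8.638


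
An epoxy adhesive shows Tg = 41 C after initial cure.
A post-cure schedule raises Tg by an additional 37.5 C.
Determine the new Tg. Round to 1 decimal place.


New Tg = 41 + 37.5
= 78.5 C

78.5


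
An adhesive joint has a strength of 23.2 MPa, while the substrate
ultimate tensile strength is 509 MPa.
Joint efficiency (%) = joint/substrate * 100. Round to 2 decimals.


Efficiency = 23.2 / 509 * 100
= 4.56%

4.56


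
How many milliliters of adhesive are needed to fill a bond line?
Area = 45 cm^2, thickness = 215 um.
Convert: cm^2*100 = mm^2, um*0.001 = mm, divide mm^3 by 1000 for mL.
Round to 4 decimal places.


= (45 * 100) * (215 * 0.001) / 1000
= 0.9675 mL

0.9675


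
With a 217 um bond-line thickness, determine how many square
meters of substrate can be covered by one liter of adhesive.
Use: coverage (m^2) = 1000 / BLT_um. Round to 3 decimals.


Coverage = 1000 / 217 = 4.608 m^2

4.608


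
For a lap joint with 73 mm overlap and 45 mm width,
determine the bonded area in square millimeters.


Area = 73 * 45 = 3285 mm^2

3285
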